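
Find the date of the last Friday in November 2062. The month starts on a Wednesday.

November 2062 begins on a Wednesday, so the first Friday is November 3 (2 days later).
November 2062 has 30 days. Adding weeks: 3, 10, 17, 24 — the last one ≤ 30 is the 24th.

24 November 2062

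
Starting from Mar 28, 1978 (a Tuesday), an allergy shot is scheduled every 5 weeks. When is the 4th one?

The 4th occurrence is 3 intervals after the first: 3 × 35 = 105 days after Mar 28, 1978.
Mar has 31 days — 3 days to the end of Mar leaves 102.
Apr has 30 days (72 left).
May has 31 days (41 left).
Jun has 30 days (11 left).
11 days into Jul → Jul 11, 1978.

Jul 11, 1978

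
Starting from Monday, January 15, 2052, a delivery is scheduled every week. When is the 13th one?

April 8, 2052

The 13th occurrence is 12 intervals after the first: 12 × 7 = 84 days after January 15, 2052.
January has 31 days — 16 days to the end of January leaves 68.
February has 29 days (39 left).
March has 31 days (8 left).
8 days into April → April 8, 2052.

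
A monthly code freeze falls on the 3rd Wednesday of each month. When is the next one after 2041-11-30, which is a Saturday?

2041-12-18

November 2041 starts on a Friday; its first Wednesday is the 6th, so the 3rd Wednesday is the 20th — 2041-11-20.
That is not after 2041-11-30, so look at December 2041.
December 2041 starts on a Sunday; its first Wednesday is the 4th, so the 3rd Wednesday is the 18th — 2041-12-18.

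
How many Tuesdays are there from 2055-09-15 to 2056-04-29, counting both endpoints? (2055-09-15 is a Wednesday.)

2055-09-15 is a Wednesday; the first Tuesday on or after it is 2055-09-21 (6 days later).
From 2055-09-21 to 2056-04-29: 9 + 31 + 30 + 31 + 31 + 29 + 31 + 29 = 221 days (rest of September, October, November, December, January, February, March, April).
221 ÷ 7 = 31 full weeks with remainder 4, so 31 more Tuesdays after the first → 32.

32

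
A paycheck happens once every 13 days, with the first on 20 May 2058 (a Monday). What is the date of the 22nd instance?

17 February 2059

The 22nd occurrence is 21 intervals after the first: 21 × 13 = 273 days after 20 May 2058.
May has 31 days — 11 days to the end of May leaves 262.
June has 30 days (232 left).
July has 31 days (201 left).
August has 31 days (170 left).
September has 30 days (140 left).
October has 31 days (109 left).
November has 30 days (79 left).
December has 31 days (48 left).
January has 31 days (17 left).
17 days into February → 17 February 2059.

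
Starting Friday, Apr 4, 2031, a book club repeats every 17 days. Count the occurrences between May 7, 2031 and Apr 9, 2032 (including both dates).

20

Occurrences land 17·i days after Apr 4, 2031 for i = 0, 1, 2, …
May 7, 2031 is 33 days after the start; 33 ÷ 17 = 1 remainder 16; since the remainder is 16, round up to i = 2. First occurrence in the window: #3 on May 8, 2031 (2×17 = 34 days in).
Apr 9, 2032 is 371 days after the start; 371 ÷ 17 = 21 remainder 14. Last occurrence in the window: #22 on Mar 26, 2032.
Occurrences #3 through #22: 20 in total.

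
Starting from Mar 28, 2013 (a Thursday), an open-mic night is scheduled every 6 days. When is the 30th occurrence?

The 30th occurrence is 29 intervals after the first: 29 × 6 = 174 days after Mar 28, 2013.
Mar has 31 days — 3 days to the end of Mar leaves 171.
Apr has 30 days (141 left).
May has 31 days (110 left).
Jun has 30 days (80 left).
Jul has 31 days (49 left).
Aug has 31 days (18 left).
18 days into Sep → Sep 18, 2013.

Sep 18, 2013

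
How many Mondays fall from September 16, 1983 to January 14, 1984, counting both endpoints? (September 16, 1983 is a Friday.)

17

September 16, 1983 is a Friday; the first Monday on or after it is September 19, 1983 (3 days later).
From September 19, 1983 to January 14, 1984: 11 + 31 + 30 + 31 + 14 = 117 days (rest of September, October, November, December, January).
117 ÷ 7 = 16 full weeks with remainder 5, so 16 more Mondays after the first → 17.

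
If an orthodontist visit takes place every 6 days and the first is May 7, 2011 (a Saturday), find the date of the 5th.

May 31, 2011

The 5th occurrence is 4 intervals after the first: 4 × 6 = 24 days after May 7, 2011.
24 days later is May 31, 2011.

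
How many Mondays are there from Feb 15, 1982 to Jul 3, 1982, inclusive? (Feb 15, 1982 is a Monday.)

20

Feb 15, 1982 is a Monday; the first Monday on or after it is Feb 15, 1982.
From Feb 15, 1982 to Jul 3, 1982: 13 + 31 + 30 + 31 + 30 + 3 = 138 days (rest of Feb, Mar, Apr, May, Jun, Jul).
138 ÷ 7 = 19 full weeks with remainder 5, so 19 more Mondays after the first → 20.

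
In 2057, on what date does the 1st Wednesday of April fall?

April 2057 begins on a Sunday, so the first Wednesday is April 4 (3 days later).

2057-04-04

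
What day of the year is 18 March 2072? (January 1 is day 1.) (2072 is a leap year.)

78

Days in months before March: 31 + 29 = 60.
Plus 18 days into March → day 78.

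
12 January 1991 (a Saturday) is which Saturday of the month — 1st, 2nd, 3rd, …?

Day 12 falls in week ⌈12/7⌉ of the month.
Days 1–7 hold the 1st Saturday, 8–14 the 2nd, 15–21 the 3rd, 22–28 the 4th, 29–31 the 5th.
12 is in the range for the 2nd.

2nd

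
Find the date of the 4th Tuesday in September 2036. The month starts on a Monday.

September 23, 2036

September 2036 begins on a Monday, so the first Tuesday is September 2 (1 day later).
The 4th Tuesday is 3 weeks later: 2 + 21 = 23.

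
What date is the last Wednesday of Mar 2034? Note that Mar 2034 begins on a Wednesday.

Mar 29, 2034

Mar 2034 begins on a Wednesday, so the first Wednesday is Mar 1.
Mar 2034 has 31 days. Adding weeks: 1, 8, 15, 22, 29 — the last one ≤ 31 is the 29th.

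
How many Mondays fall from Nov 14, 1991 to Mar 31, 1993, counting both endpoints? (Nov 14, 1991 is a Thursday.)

72

Nov 14, 1991 is a Thursday; the first Monday on or after it is Nov 18, 1991 (4 days later).
From Nov 18, 1991 to Mar 31, 1993: 43 + 366 + 90 = 499 days (rest of 1991, 1992, to Mar 31, 1993 in 1993).
499 ÷ 7 = 71 full weeks with remainder 2, so 71 more Mondays after the first → 72.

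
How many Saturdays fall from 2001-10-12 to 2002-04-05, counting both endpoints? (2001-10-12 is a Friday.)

25

2001-10-12 is a Friday; the first Saturday on or after it is 2001-10-13 (1 day later).
From 2001-10-13 to 2002-04-05: 18 + 30 + 31 + 31 + 28 + 31 + 5 = 174 days (rest of October, November, December, January, February, March, April).
174 ÷ 7 = 24 full weeks with remainder 6, so 24 more Saturdays after the first → 25.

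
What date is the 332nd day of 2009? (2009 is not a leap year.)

January has 31 days (332 − 31 = 301 remain).
February has 28 days (301 − 28 = 273 remain).
March has 31 days (273 − 31 = 242 remain).
April has 30 days (242 − 30 = 212 remain).
May has 31 days (212 − 31 = 181 remain).
June has 30 days (181 − 30 = 151 remain).
July has 31 days (151 − 31 = 120 remain).
August has 31 days (120 − 31 = 89 remain).
September has 30 days (89 − 30 = 59 remain).
October has 31 days (59 − 31 = 28 remain).
28 into November → November 28.

2009-11-28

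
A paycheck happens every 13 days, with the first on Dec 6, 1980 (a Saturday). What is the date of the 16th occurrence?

Jun 19, 1981

The 16th occurrence is 15 intervals after the first: 15 × 13 = 195 days after Dec 6, 1980.
Dec has 31 days — 25 days to the end of Dec leaves 170.
Jan has 31 days (139 left).
Feb has 28 days (111 left).
Mar has 31 days (80 left).
Apr has 30 days (50 left).
May has 31 days (19 left).
19 days into Jun → Jun 19, 1981.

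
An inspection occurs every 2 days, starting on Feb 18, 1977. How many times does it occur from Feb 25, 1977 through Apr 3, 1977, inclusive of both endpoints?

19

Occurrences land 2·i days after Feb 18, 1977 for i = 0, 1, 2, …
Feb 25, 1977 is 7 days after the start; 7 ÷ 2 = 3 remainder 1; since the remainder is 1, round up to i = 4. First occurrence in the window: #5 on Feb 26, 1977 (4×2 = 8 days in).
Apr 3, 1977 is 44 days after the start; 44 ÷ 2 = 22 remainder 0. Last occurrence in the window: #23 on Apr 3, 1977.
Occurrences #5 through #23: 19 in total.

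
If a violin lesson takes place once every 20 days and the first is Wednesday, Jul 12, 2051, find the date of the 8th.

The 8th occurrence is 7 intervals after the first: 7 × 20 = 140 days after Jul 12, 2051.
Jul has 31 days — 19 days to the end of Jul leaves 121.
Aug has 31 days (90 left).
Sep has 30 days (60 left).
Oct has 31 days (29 left).
29 days into Nov → Nov 29, 2051.

Nov 29, 2051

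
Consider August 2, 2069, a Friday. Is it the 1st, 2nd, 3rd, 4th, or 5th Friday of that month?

Day 2 falls in week ⌈2/7⌉ of the month.
Days 1–7 hold the 1st Friday, 8–14 the 2nd, 15–21 the 3rd, 22–28 the 4th, 29–31 the 5th.
2 is in the range for the 1st.

1st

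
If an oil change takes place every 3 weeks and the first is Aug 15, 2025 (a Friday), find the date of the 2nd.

The 2nd occurrence is 1 interval after the first: 1 × 21 = 21 days after Aug 15, 2025.
Aug has 31 days — 16 days to the end of Aug leaves 5.
5 days into Sep → Sep 5, 2025.

Sep 5, 2025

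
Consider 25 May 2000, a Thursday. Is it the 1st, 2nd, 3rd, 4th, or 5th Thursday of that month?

4th

Day 25 falls in week ⌈25/7⌉ of the month.
Days 1–7 hold the 1st Thursday, 8–14 the 2nd, 15–21 the 3rd, 22–28 the 4th, 29–31 the 5th.
25 is in the range for the 4th.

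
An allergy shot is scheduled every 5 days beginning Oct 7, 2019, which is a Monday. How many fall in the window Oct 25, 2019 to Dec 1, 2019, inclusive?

Occurrences land 5·i days after Oct 7, 2019 for i = 0, 1, 2, …
Oct 25, 2019 is 18 days after the start; 18 ÷ 5 = 3 remainder 3; since the remainder is 3, round up to i = 4. First occurrence in the window: #5 on Oct 27, 2019 (4×5 = 20 days in).
Dec 1, 2019 is 55 days after the start; 55 ÷ 5 = 11 remainder 0. Last occurrence in the window: #12 on Dec 1, 2019.
Occurrences #5 through #12: 8 in total.

8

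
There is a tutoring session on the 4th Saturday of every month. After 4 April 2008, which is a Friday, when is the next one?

April 2008 starts on a Tuesday; its first Saturday is the 5th, so the 4th Saturday is the 26th — 26 April 2008.
26 April 2008 is after 4 April 2008, so that is the next one.

26 April 2008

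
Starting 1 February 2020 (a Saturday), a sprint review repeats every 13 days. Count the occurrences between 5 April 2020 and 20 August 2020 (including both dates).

Occurrences land 13·i days after 1 February 2020 for i = 0, 1, 2, …
5 April 2020 is 64 days after the start; 64 ÷ 13 = 4 remainder 12; since the remainder is 12, round up to i = 5. First occurrence in the window: #6 on 6 April 2020 (5×13 = 65 days in).
20 August 2020 is 201 days after the start; 201 ÷ 13 = 15 remainder 6. Last occurrence in the window: #16 on 14 August 2020.
Occurrences #6 through #16: 11 in total.

11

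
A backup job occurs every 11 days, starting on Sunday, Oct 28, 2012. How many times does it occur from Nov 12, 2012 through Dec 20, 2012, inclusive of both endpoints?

Occurrences land 11·i days after Oct 28, 2012 for i = 0, 1, 2, …
Nov 12, 2012 is 15 days after the start; 15 ÷ 11 = 1 remainder 4; since the remainder is 4, round up to i = 2. First occurrence in the window: #3 on Nov 19, 2012 (2×11 = 22 days in).
Dec 20, 2012 is 53 days after the start; 53 ÷ 11 = 4 remainder 9. Last occurrence in the window: #5 on Dec 11, 2012.
Occurrences #3 through #5: 3 in total.

3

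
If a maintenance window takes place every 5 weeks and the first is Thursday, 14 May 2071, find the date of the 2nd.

18 June 2071

The 2nd occurrence is 1 interval after the first: 1 × 35 = 35 days after 14 May 2071.
May has 31 days — 17 days to the end of May leaves 18.
18 days into June → 18 June 2071.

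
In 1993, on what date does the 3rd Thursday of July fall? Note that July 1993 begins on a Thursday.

July 15, 1993

July 1993 begins on a Thursday, so the first Thursday is July 1.
The 3rd Thursday is 2 weeks later: 1 + 14 = 15.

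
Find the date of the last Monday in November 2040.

2040-11-26

The first Monday of November 2040 is November 5.
November 2040 has 30 days. Adding weeks: 5, 12, 19, 26 — the last one ≤ 30 is the 26th.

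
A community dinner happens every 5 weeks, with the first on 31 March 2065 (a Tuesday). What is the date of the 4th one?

The 4th occurrence is 3 intervals after the first: 3 × 35 = 105 days after 31 March 2065.
March has 31 days — 0 days to the end of March leaves 105.
April has 30 days (75 left).
May has 31 days (44 left).
June has 30 days (14 left).
14 days into July → 14 July 2065.

14 July 2065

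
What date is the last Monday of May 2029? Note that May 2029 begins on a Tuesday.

2029-05-28

May 2029 begins on a Tuesday, so the first Monday is May 7 (6 days later).
May 2029 has 31 days. Adding weeks: 7, 14, 21, 28 — the last one ≤ 31 is the 28th.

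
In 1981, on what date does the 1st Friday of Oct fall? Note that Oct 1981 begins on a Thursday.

Oct 1981 begins on a Thursday, so the first Friday is Oct 2 (1 day later).

Oct 2, 1981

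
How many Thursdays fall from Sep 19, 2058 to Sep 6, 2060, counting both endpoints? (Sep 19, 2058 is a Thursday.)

103

Sep 19, 2058 is a Thursday; the first Thursday on or after it is Sep 19, 2058.
From Sep 19, 2058 to Sep 6, 2060: 103 + 365 + 250 = 718 days (rest of 2058, 2059, to Sep 6, 2060 in 2060).
718 ÷ 7 = 102 full weeks with remainder 4, so 102 more Thursdays after the first → 103.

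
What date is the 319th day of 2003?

January has 31 days (319 − 31 = 288 remain).
February has 28 days (288 − 28 = 260 remain).
March has 31 days (260 − 31 = 229 remain).
April has 30 days (229 − 30 = 199 remain).
May has 31 days (199 − 31 = 168 remain).
June has 30 days (168 − 30 = 138 remain).
July has 31 days (138 − 31 = 107 remain).
August has 31 days (107 − 31 = 76 remain).
September has 30 days (76 − 30 = 46 remain).
October has 31 days (46 − 31 = 15 remain).
15 into November → November 15.

15 November 2003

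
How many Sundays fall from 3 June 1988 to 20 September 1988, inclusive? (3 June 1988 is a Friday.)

3 June 1988 is a Friday; the first Sunday on or after it is 5 June 1988 (2 days later).
From 5 June 1988 to 20 September 1988: 25 + 31 + 31 + 20 = 107 days (rest of June, July, August, September).
107 ÷ 7 = 15 full weeks with remainder 2, so 15 more Sundays after the first → 16.

16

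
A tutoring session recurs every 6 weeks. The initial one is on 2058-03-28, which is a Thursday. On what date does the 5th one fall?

2058-09-12

The 5th occurrence is 4 intervals after the first: 4 × 42 = 168 days after 2058-03-28.
March has 31 days — 3 days to the end of March leaves 165.
April has 30 days (135 left).
May has 31 days (104 left).
June has 30 days (74 left).
July has 31 days (43 left).
August has 31 days (12 left).
12 days into September → 2058-09-12.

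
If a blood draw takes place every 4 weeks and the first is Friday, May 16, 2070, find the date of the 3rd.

July 11, 2070

The 3rd occurrence is 2 intervals after the first: 2 × 28 = 56 days after May 16, 2070.
May has 31 days — 15 days to the end of May leaves 41.
June has 30 days (11 left).
11 days into July → July 11, 2070.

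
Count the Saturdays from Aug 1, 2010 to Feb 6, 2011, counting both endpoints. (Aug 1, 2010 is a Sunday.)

27

Aug 1, 2010 is a Sunday; the first Saturday on or after it is Aug 7, 2010 (6 days later).
From Aug 7, 2010 to Feb 6, 2011: 24 + 30 + 31 + 30 + 31 + 31 + 6 = 183 days (rest of Aug, Sep, Oct, Nov, Dec, Jan, Feb).
183 ÷ 7 = 26 full weeks with remainder 1, so 26 more Saturdays after the first → 27.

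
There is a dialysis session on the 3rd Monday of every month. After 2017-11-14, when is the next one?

November 2017 starts on a Wednesday; its first Monday is the 6th, so the 3rd Monday is the 20th — 2017-11-20.
2017-11-20 is after 2017-11-14, so that is the next one.

2017-11-20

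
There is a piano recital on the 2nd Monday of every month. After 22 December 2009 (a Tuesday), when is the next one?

December 2009 starts on a Tuesday; its first Monday is the 7th, so the 2nd Monday is the 14th — 14 December 2009.
That is not after 22 December 2009, so look at January 2010.
January 2010 starts on a Friday; its first Monday is the 4th, so the 2nd Monday is the 11th — 11 January 2010.

11 January 2010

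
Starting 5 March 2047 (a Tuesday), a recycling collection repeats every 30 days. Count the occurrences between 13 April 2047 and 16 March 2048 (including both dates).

Occurrences land 30·i days after 5 March 2047 for i = 0, 1, 2, …
13 April 2047 is 39 days after the start; 39 ÷ 30 = 1 remainder 9; since the remainder is 9, round up to i = 2. First occurrence in the window: #3 on 4 May 2047 (2×30 = 60 days in).
16 March 2048 is 377 days after the start; 377 ÷ 30 = 12 remainder 17. Last occurrence in the window: #13 on 28 February 2048.
Occurrences #3 through #13: 11 in total.

11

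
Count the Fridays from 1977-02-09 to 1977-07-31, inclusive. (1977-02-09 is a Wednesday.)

25

1977-02-09 is a Wednesday; the first Friday on or after it is 1977-02-11 (2 days later).
From 1977-02-11 to 1977-07-31: 17 + 31 + 30 + 31 + 30 + 31 = 170 days (rest of February, March, April, May, June, July).
170 ÷ 7 = 24 full weeks with remainder 2, so 24 more Fridays after the first → 25.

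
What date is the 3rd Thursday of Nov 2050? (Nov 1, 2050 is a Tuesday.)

Nov 2050 begins on a Tuesday, so the first Thursday is Nov 3 (2 days later).
The 3rd Thursday is 2 weeks later: 3 + 14 = 17.

Nov 17, 2050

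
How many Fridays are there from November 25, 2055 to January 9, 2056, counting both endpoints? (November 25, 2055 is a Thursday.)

November 25, 2055 is a Thursday; the first Friday on or after it is November 26, 2055 (1 day later).
From November 26, 2055 to January 9, 2056: 4 + 31 + 9 = 44 days (rest of November, December, January).
44 ÷ 7 = 6 full weeks with remainder 2, so 6 more Fridays after the first → 7.

7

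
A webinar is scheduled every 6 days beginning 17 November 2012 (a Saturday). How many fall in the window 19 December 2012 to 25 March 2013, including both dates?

Occurrences land 6·i days after 17 November 2012 for i = 0, 1, 2, …
19 December 2012 is 32 days after the start; 32 ÷ 6 = 5 remainder 2; since the remainder is 2, round up to i = 6. First occurrence in the window: #7 on 23 December 2012 (6×6 = 36 days in).
25 March 2013 is 128 days after the start; 128 ÷ 6 = 21 remainder 2. Last occurrence in the window: #22 on 23 March 2013.
Occurrences #7 through #22: 16 in total.

16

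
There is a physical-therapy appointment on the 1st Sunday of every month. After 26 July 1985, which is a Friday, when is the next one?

July 1985 starts on a Monday, so its 1st Sunday is 7 July 1985 (6 days in).
That is not after 26 July 1985, so look at August 1985.
August 1985 starts on a Thursday, so its 1st Sunday is 4 August 1985 (3 days in).

4 August 1985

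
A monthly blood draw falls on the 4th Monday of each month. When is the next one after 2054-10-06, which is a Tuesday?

2054-10-26

October 2054 starts on a Thursday; its first Monday is the 5th, so the 4th Monday is the 26th — 2054-10-26.
2054-10-26 is after 2054-10-06, so that is the next one.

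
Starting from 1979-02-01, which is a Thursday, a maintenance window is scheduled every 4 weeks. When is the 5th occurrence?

The 5th occurrence is 4 intervals after the first: 4 × 28 = 112 days after 1979-02-01.
February has 28 days — 27 days to the end of February leaves 85.
March has 31 days (54 left).
April has 30 days (24 left).
24 days into May → 1979-05-24.

1979-05-24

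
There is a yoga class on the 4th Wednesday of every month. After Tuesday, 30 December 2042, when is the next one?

28 January 2043

December 2042 starts on a Monday; its first Wednesday is the 3rd, so the 4th Wednesday is the 24th — 24 December 2042.
That is not after 30 December 2042, so look at January 2043.
January 2043 starts on a Thursday; its first Wednesday is the 7th, so the 4th Wednesday is the 28th — 28 January 2043.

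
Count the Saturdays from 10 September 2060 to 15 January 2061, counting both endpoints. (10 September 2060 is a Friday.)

19

10 September 2060 is a Friday; the first Saturday on or after it is 11 September 2060 (1 day later).
From 11 September 2060 to 15 January 2061: 19 + 31 + 30 + 31 + 15 = 126 days (rest of September, October, November, December, January).
126 ÷ 7 = 18 full weeks with remainder 0, so 18 more Saturdays after the first → 19.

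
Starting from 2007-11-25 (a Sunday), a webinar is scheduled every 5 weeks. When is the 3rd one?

The 3rd occurrence is 2 intervals after the first: 2 × 35 = 70 days after 2007-11-25.
November has 30 days — 5 days to the end of November leaves 65.
December has 31 days (34 left).
January has 31 days (3 left).
3 days into February → 2008-02-03.

2008-02-03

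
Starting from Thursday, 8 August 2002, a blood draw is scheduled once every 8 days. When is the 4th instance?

1 September 2002

The 4th occurrence is 3 intervals after the first: 3 × 8 = 24 days after 8 August 2002.
August has 31 days — 23 days to the end of August leaves 1.
1 day into September → 1 September 2002.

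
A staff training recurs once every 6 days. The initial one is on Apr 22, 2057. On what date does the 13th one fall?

Jul 3, 2057

The 13th occurrence is 12 intervals after the first: 12 × 6 = 72 days after Apr 22, 2057.
Apr has 30 days — 8 days to the end of Apr leaves 64.
May has 31 days (33 left).
Jun has 30 days (3 left).
3 days into Jul → Jul 3, 2057.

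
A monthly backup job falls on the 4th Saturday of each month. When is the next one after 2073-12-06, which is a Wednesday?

December 2073 starts on a Friday; its first Saturday is the 2nd, so the 4th Saturday is the 23rd — 2073-12-23.
2073-12-23 is after 2073-12-06, so that is the next one.

2073-12-23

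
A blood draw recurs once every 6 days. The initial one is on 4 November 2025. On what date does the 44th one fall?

The 44th occurrence is 43 intervals after the first: 43 × 6 = 258 days after 4 November 2025.
November has 30 days — 26 days to the end of November leaves 232.
December has 31 days (201 left).
January has 31 days (170 left).
February has 28 days (142 left).
March has 31 days (111 left).
April has 30 days (81 left).
May has 31 days (50 left).
June has 30 days (20 left).
20 days into July → 20 July 2026.

20 July 2026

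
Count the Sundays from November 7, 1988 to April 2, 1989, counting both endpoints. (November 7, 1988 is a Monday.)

November 7, 1988 is a Monday; the first Sunday on or after it is November 13, 1988 (6 days later).
From November 13, 1988 to April 2, 1989: 17 + 31 + 31 + 28 + 31 + 2 = 140 days (rest of November, December, January, February, March, April).
140 ÷ 7 = 20 full weeks with remainder 0, so 20 more Sundays after the first → 21.

21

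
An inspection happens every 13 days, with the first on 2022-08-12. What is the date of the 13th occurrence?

The 13th occurrence is 12 intervals after the first: 12 × 13 = 156 days after 2022-08-12.
August has 31 days — 19 days to the end of August leaves 137.
September has 30 days (107 left).
October has 31 days (76 left).
November has 30 days (46 left).
December has 31 days (15 left).
15 days into January → 2023-01-15.

2023-01-15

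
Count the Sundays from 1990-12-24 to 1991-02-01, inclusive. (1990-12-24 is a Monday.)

1990-12-24 is a Monday; the first Sunday on or after it is 1990-12-30 (6 days later).
From 1990-12-30 to 1991-02-01: 1 + 31 + 1 = 33 days (rest of December, January, February).
33 ÷ 7 = 4 full weeks with remainder 5, so 4 more Sundays after the first → 5.

5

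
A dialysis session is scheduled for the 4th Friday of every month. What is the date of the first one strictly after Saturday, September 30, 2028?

September 2028 starts on a Friday; its first Friday is the 1st, so the 4th Friday is the 22nd — September 22, 2028.
That is not after September 30, 2028, so look at October 2028.
October 2028 starts on a Sunday; its first Friday is the 6th, so the 4th Friday is the 27th — October 27, 2028.

October 27, 2028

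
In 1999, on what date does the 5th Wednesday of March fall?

31 March 1999

The first Wednesday of March 1999 is March 3.
The 5th Wednesday is 4 weeks later: 3 + 28 = 31.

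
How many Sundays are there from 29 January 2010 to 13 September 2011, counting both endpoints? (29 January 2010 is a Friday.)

29 January 2010 is a Friday; the first Sunday on or after it is 31 January 2010 (2 days later).
From 31 January 2010 to 13 September 2011: 334 + 256 = 590 days (rest of 2010, to 13 September 2011 in 2011).
590 ÷ 7 = 84 full weeks with remainder 2, so 84 more Sundays after the first → 85.

85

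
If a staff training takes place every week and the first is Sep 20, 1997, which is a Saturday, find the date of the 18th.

Jan 17, 1998

The 18th occurrence is 17 intervals after the first: 17 × 7 = 119 days after Sep 20, 1997.
Sep has 30 days — 10 days to the end of Sep leaves 109.
Oct has 31 days (78 left).
Nov has 30 days (48 left).
Dec has 31 days (17 left).
17 days into Jan → Jan 17, 1998.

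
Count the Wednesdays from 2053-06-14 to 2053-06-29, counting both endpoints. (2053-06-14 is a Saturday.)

2

2053-06-14 is a Saturday; the first Wednesday on or after it is 2053-06-18 (4 days later).
From 2053-06-18 to 2053-06-29 is 29 − 18 = 11 days.
11 ÷ 7 = 1 full weeks with remainder 4, so 1 more Wednesdays after the first → 2.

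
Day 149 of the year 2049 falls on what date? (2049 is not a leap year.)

Jan has 31 days (149 − 31 = 118 remain).
Feb has 28 days (118 − 28 = 90 remain).
Mar has 31 days (90 − 31 = 59 remain).
Apr has 30 days (59 − 30 = 29 remain).
29 into May → May 29.

May 29, 2049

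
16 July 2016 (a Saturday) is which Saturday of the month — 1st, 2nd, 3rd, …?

Day 16 falls in week ⌈16/7⌉ of the month.
Days 1–7 hold the 1st Saturday, 8–14 the 2nd, 15–21 the 3rd, 22–28 the 4th, 29–31 the 5th.
16 is in the range for the 3rd.

3rd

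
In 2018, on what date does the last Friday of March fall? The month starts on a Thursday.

March 2018 begins on a Thursday, so the first Friday is March 2 (1 day later).
March 2018 has 31 days. Adding weeks: 2, 9, 16, 23, 30 — the last one ≤ 31 is the 30th.

2018-03-30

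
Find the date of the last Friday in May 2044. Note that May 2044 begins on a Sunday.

May 2044 begins on a Sunday, so the first Friday is May 6 (5 days later).
May 2044 has 31 days. Adding weeks: 6, 13, 20, 27 — the last one ≤ 31 is the 27th.

May 27, 2044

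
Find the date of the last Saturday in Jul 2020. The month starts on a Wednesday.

Jul 25, 2020

Jul 2020 begins on a Wednesday, so the first Saturday is Jul 4 (3 days later).
Jul 2020 has 31 days. Adding weeks: 4, 11, 18, 25 — the last one ≤ 31 is the 25th.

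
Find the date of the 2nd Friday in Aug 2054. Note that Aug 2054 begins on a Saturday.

Aug 14, 2054

Aug 2054 begins on a Saturday, so the first Friday is Aug 7 (6 days later).
The 2nd Friday is 1 weeks later: 7 + 7 = 14.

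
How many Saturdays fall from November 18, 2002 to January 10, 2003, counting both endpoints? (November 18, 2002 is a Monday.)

November 18, 2002 is a Monday; the first Saturday on or after it is November 23, 2002 (5 days later).
From November 23, 2002 to January 10, 2003: 7 + 31 + 10 = 48 days (rest of November, December, January).
48 ÷ 7 = 6 full weeks with remainder 6, so 6 more Saturdays after the first → 7.

7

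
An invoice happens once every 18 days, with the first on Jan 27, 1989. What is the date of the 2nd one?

The 2nd occurrence is 1 interval after the first: 1 × 18 = 18 days after Jan 27, 1989.
Jan has 31 days — 4 days to the end of Jan leaves 14.
14 days into Feb → Feb 14, 1989.

Feb 14, 1989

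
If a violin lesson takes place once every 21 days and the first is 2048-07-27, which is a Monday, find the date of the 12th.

2049-03-15

The 12th occurrence is 11 intervals after the first: 11 × 21 = 231 days after 2048-07-27.
July has 31 days — 4 days to the end of July leaves 227.
August has 31 days (196 left).
September has 30 days (166 left).
October has 31 days (135 left).
November has 30 days (105 left).
December has 31 days (74 left).
January has 31 days (43 left).
February has 28 days (15 left).
15 days into March → 2049-03-15.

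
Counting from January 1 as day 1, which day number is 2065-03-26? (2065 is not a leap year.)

85

Days in months before March: 31 + 28 = 59.
Plus 26 days into March → day 85.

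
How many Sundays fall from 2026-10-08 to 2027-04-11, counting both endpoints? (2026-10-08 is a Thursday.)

2026-10-08 is a Thursday; the first Sunday on or after it is 2026-10-11 (3 days later).
From 2026-10-11 to 2027-04-11: 20 + 30 + 31 + 31 + 28 + 31 + 11 = 182 days (rest of October, November, December, January, February, March, April).
182 ÷ 7 = 26 full weeks with remainder 0, so 26 more Sundays after the first → 27.

27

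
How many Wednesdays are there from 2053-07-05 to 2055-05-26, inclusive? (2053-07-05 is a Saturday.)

99

2053-07-05 is a Saturday; the first Wednesday on or after it is 2053-07-09 (4 days later).
From 2053-07-09 to 2055-05-26: 175 + 365 + 146 = 686 days (rest of 2053, 2054, to 2055-05-26 in 2055).
686 ÷ 7 = 98 full weeks with remainder 0, so 98 more Wednesdays after the first → 99.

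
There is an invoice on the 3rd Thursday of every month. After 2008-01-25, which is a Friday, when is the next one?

January 2008 starts on a Tuesday; its first Thursday is the 3rd, so the 3rd Thursday is the 17th — 2008-01-17.
That is not after 2008-01-25, so look at February 2008.
February 2008 starts on a Friday; its first Thursday is the 7th, so the 3rd Thursday is the 21st — 2008-02-21.

2008-02-21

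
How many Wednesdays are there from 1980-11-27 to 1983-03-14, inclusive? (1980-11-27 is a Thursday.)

119

1980-11-27 is a Thursday; the first Wednesday on or after it is 1980-12-03 (6 days later).
From 1980-12-03 to 1983-03-14: 28 + 365 + 365 + 73 = 831 days (rest of 1980, 1981, 1982, to 1983-03-14 in 1983).
831 ÷ 7 = 118 full weeks with remainder 5, so 118 more Wednesdays after the first → 119.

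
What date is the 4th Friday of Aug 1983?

Aug 26, 1983

The first Friday of Aug 1983 is Aug 5.
The 4th Friday is 3 weeks later: 5 + 21 = 26.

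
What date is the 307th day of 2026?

Jan has 31 days (307 − 31 = 276 remain).
Feb has 28 days (276 − 28 = 248 remain).
Mar has 31 days (248 − 31 = 217 remain).
Apr has 30 days (217 − 30 = 187 remain).
May has 31 days (187 − 31 = 156 remain).
Jun has 30 days (156 − 30 = 126 remain).
Jul has 31 days (126 − 31 = 95 remain).
Aug has 31 days (95 − 31 = 64 remain).
Sep has 30 days (64 − 30 = 34 remain).
Oct has 31 days (34 − 31 = 3 remain).
3 into Nov → Nov 3.

Nov 3, 2026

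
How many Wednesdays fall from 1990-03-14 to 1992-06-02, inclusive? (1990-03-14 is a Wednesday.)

1990-03-14 is a Wednesday; the first Wednesday on or after it is 1990-03-14.
From 1990-03-14 to 1992-06-02: 292 + 365 + 154 = 811 days (rest of 1990, 1991, to 1992-06-02 in 1992).
811 ÷ 7 = 115 full weeks with remainder 6, so 115 more Wednesdays after the first → 116.

116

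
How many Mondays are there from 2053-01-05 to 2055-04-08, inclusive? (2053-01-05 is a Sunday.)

2053-01-05 is a Sunday; the first Monday on or after it is 2053-01-06 (1 day later).
From 2053-01-06 to 2055-04-08: 359 + 365 + 98 = 822 days (rest of 2053, 2054, to 2055-04-08 in 2055).
822 ÷ 7 = 117 full weeks with remainder 3, so 117 more Mondays after the first → 118.

118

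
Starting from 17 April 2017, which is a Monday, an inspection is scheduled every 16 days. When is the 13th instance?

26 October 2017

The 13th occurrence is 12 intervals after the first: 12 × 16 = 192 days after 17 April 2017.
April has 30 days — 13 days to the end of April leaves 179.
May has 31 days (148 left).
June has 30 days (118 left).
July has 31 days (87 left).
August has 31 days (56 left).
September has 30 days (26 left).
26 days into October → 26 October 2017.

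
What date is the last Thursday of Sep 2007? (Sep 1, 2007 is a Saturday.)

Sep 2007 begins on a Saturday, so the first Thursday is Sep 6 (5 days later).
Sep 2007 has 30 days. Adding weeks: 6, 13, 20, 27 — the last one ≤ 30 is the 27th.

Sep 27, 2007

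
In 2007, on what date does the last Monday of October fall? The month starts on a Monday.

October 29, 2007

October 2007 begins on a Monday, so the first Monday is October 1.
October 2007 has 31 days. Adding weeks: 1, 8, 15, 22, 29 — the last one ≤ 31 is the 29th.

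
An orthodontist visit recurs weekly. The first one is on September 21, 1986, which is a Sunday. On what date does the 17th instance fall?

The 17th occurrence is 16 intervals after the first: 16 × 7 = 112 days after September 21, 1986.
September has 30 days — 9 days to the end of September leaves 103.
October has 31 days (72 left).
November has 30 days (42 left).
December has 31 days (11 left).
11 days into January → January 11, 1987.

January 11, 1987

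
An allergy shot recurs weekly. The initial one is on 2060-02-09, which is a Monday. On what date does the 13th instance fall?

The 13th occurrence is 12 intervals after the first: 12 × 7 = 84 days after 2060-02-09.
February has 29 days — 20 days to the end of February leaves 64.
March has 31 days (33 left).
April has 30 days (3 left).
3 days into May → 2060-05-03.

2060-05-03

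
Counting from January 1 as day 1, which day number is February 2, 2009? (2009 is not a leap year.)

33

Days in months before February: 31 = 31.
Plus 2 days into February → day 33.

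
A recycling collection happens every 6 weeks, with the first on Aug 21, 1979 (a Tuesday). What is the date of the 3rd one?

The 3rd occurrence is 2 intervals after the first: 2 × 42 = 84 days after Aug 21, 1979.
Aug has 31 days — 10 days to the end of Aug leaves 74.
Sep has 30 days (44 left).
Oct has 31 days (13 left).
13 days into Nov → Nov 13, 1979.

Nov 13, 1979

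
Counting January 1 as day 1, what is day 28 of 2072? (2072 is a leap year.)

January 28, 2072

28 into January → January 28.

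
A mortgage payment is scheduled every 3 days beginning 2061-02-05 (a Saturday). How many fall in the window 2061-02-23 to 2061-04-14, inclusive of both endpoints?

Occurrences land 3·i days after 2061-02-05 for i = 0, 1, 2, …
2061-02-23 is 18 days after the start; 18 ÷ 3 = 6 remainder 0. First occurrence in the window: #7 on 2061-02-23 (6×3 = 18 days in).
2061-04-14 is 68 days after the start; 68 ÷ 3 = 22 remainder 2. Last occurrence in the window: #23 on 2061-04-12.
Occurrences #7 through #23: 17 in total.

17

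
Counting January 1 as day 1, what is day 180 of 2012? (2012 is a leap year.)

January has 31 days (180 − 31 = 149 remain).
February has 29 days (149 − 29 = 120 remain).
March has 31 days (120 − 31 = 89 remain).
April has 30 days (89 − 30 = 59 remain).
May has 31 days (59 − 31 = 28 remain).
28 into June → June 28.

2012-06-28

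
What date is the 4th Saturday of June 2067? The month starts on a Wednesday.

2067-06-25

June 2067 begins on a Wednesday, so the first Saturday is June 4 (3 days later).
The 4th Saturday is 3 weeks later: 4 + 21 = 25.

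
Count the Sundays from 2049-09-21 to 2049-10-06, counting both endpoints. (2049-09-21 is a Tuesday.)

2

2049-09-21 is a Tuesday; the first Sunday on or after it is 2049-09-26 (5 days later).
From 2049-09-26 to 2049-10-06: 4 + 6 = 10 days (rest of September, October).
10 ÷ 7 = 1 full weeks with remainder 3, so 1 more Sundays after the first → 2.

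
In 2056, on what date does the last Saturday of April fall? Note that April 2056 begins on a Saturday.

April 2056 begins on a Saturday, so the first Saturday is April 1.
April 2056 has 30 days. Adding weeks: 1, 8, 15, 22, 29 — the last one ≤ 30 is the 29th.

April 29, 2056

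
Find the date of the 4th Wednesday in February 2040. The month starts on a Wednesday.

February 22, 2040

February 2040 begins on a Wednesday, so the first Wednesday is February 1.
The 4th Wednesday is 3 weeks later: 1 + 21 = 22.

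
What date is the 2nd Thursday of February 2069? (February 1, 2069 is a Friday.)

February 2069 begins on a Friday, so the first Thursday is February 7 (6 days later).
The 2nd Thursday is 1 weeks later: 7 + 7 = 14.

February 14, 2069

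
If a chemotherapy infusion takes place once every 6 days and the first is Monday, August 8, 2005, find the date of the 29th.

The 29th occurrence is 28 intervals after the first: 28 × 6 = 168 days after August 8, 2005.
August has 31 days — 23 days to the end of August leaves 145.
September has 30 days (115 left).
October has 31 days (84 left).
November has 30 days (54 left).
December has 31 days (23 left).
23 days into January → January 23, 2006.

January 23, 2006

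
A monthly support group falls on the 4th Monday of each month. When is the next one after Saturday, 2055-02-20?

2055-02-22

February 2055 starts on a Monday; its first Monday is the 1st, so the 4th Monday is the 22nd — 2055-02-22.
2055-02-22 is after 2055-02-20, so that is the next one.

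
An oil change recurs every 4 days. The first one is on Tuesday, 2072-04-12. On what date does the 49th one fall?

2072-10-21

The 49th occurrence is 48 intervals after the first: 48 × 4 = 192 days after 2072-04-12.
April has 30 days — 18 days to the end of April leaves 174.
May has 31 days (143 left).
June has 30 days (113 left).
July has 31 days (82 left).
August has 31 days (51 left).
September has 30 days (21 left).
21 days into October → 2072-10-21.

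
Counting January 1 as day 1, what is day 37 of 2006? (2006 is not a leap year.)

January has 31 days (37 − 31 = 6 remain).
6 into February → February 6.

February 6, 2006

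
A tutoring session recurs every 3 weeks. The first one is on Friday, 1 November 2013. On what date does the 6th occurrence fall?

The 6th occurrence is 5 intervals after the first: 5 × 21 = 105 days after 1 November 2013.
November has 30 days — 29 days to the end of November leaves 76.
December has 31 days (45 left).
January has 31 days (14 left).
14 days into February → 14 February 2014.

14 February 2014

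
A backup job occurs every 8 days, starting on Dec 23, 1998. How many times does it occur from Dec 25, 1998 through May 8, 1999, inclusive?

17

Occurrences land 8·i days after Dec 23, 1998 for i = 0, 1, 2, …
Dec 25, 1998 is 2 days after the start; 2 ÷ 8 = 0 remainder 2; since the remainder is 2, round up to i = 1. First occurrence in the window: #2 on Dec 31, 1998 (1×8 = 8 days in).
May 8, 1999 is 136 days after the start; 136 ÷ 8 = 17 remainder 0. Last occurrence in the window: #18 on May 8, 1999.
Occurrences #2 through #18: 17 in total.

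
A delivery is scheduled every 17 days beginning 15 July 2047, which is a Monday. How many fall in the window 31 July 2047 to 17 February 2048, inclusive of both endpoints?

Occurrences land 17·i days after 15 July 2047 for i = 0, 1, 2, …
31 July 2047 is 16 days after the start; 16 ÷ 17 = 0 remainder 16; since the remainder is 16, round up to i = 1. First occurrence in the window: #2 on 1 August 2047 (1×17 = 17 days in).
17 February 2048 is 217 days after the start; 217 ÷ 17 = 12 remainder 13. Last occurrence in the window: #13 on 4 February 2048.
Occurrences #2 through #13: 12 in total.

12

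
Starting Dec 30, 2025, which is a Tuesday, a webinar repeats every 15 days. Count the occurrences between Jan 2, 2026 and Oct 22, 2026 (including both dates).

19

Occurrences land 15·i days after Dec 30, 2025 for i = 0, 1, 2, …
Jan 2, 2026 is 3 days after the start; 3 ÷ 15 = 0 remainder 3; since the remainder is 3, round up to i = 1. First occurrence in the window: #2 on Jan 14, 2026 (1×15 = 15 days in).
Oct 22, 2026 is 296 days after the start; 296 ÷ 15 = 19 remainder 11. Last occurrence in the window: #20 on Oct 11, 2026.
Occurrences #2 through #20: 19 in total.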